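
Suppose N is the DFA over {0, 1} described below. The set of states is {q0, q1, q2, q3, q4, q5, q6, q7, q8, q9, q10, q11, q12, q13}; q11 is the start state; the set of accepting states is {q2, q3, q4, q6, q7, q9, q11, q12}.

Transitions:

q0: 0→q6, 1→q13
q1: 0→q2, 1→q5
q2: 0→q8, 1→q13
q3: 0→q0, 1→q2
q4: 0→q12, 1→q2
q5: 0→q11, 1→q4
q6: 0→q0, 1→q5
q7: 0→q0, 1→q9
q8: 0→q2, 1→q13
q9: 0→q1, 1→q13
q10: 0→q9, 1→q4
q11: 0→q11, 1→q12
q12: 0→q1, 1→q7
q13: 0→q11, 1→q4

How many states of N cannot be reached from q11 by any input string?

Starting at q11 and following transitions, the reachable set is {q0, q1, q2, q4, q5, q6, q7, q8, q9, q11, q12, q13}. That leaves q3, q10 unreachable — 2 in total.

2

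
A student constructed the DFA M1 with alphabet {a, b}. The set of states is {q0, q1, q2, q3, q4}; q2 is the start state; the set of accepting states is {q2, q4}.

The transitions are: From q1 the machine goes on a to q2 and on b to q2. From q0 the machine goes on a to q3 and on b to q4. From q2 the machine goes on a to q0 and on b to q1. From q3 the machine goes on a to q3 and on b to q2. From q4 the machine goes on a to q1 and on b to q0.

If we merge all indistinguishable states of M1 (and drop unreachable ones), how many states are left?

5

P0 = {q2,q4} | {q0,q1,q3}.
Refine {q0,q1,q3} on symbol a: members go to different blocks, giving {q0,q3} and {q1}.
Refine {q2,q4} on symbol a: members go to different blocks, giving {q2} and {q4}.
Split {q0,q3} by δ(·,b) → {q0} and {q3}.
The partition is now stable with 5 blocks: {q2} | {q0} | {q1} | {q4} | {q3}.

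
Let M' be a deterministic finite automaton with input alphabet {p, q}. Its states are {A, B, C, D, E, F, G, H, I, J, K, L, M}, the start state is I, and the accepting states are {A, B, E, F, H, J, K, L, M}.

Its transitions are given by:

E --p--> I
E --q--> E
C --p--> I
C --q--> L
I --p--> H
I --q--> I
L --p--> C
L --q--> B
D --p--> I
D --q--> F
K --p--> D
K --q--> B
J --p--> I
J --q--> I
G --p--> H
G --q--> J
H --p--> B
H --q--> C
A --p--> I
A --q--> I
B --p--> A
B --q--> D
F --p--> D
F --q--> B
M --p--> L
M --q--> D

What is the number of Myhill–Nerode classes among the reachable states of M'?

States {E,G,J,K,M} cannot be reached from the start state, so discard them.
Start with accepting vs non-accepting: {A,B,F,H,L} | {C,D,I}.
Refine {A,B,F,H,L} on symbol p: members go to different blocks, giving {A,F,L} and {B,H}.
On input q, block {A,F,L} splits into {F,L} and {A}.
Split {C,D,I} by δ(·,p) → {C,D} and {I}.
Split {B,H} by δ(·,p) → {B} and {H}.
The partition is now stable with 6 blocks: {F,L} | {C,D} | {B} | {A} | {I} | {H}.

6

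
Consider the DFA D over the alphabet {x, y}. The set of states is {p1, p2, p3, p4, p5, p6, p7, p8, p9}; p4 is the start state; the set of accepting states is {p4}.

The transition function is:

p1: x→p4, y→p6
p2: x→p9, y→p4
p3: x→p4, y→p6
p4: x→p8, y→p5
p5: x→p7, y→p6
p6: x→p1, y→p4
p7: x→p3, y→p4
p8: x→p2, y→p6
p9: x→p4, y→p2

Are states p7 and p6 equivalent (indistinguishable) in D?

Every state is reachable, so we keep all 9.
Start with accepting vs non-accepting: {p4} | {p1,p2,p3,p5,p6,p7,p8,p9}.
Refine {p1,p2,p3,p5,p6,p7,p8,p9} on symbol x: members go to different blocks, giving {p2,p5,p6,p7,p8} and {p1,p3,p9}.
On input x, block {p2,p5,p6,p7,p8} splits into {p2,p6,p7} and {p5,p8}.
No further refinement is possible. Final partition (4 blocks): {p4} | {p2,p6,p7} | {p1,p3,p9} | {p5,p8}.
p7 and p6 lie in the same block of the stable partition, so they are equivalent — no string distinguishes them.

Yes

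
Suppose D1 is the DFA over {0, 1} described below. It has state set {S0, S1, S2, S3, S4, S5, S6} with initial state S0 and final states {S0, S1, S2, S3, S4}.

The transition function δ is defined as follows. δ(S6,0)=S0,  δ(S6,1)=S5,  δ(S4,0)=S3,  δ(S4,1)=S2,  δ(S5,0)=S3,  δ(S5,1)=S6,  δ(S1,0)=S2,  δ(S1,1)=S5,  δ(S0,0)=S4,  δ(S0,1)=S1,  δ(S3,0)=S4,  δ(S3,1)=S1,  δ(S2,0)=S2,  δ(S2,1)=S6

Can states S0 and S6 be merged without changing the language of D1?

No

Start with accepting vs non-accepting: {S0,S1,S2,S3,S4} | {S5,S6}.
Split {S0,S1,S2,S3,S4} by δ(·,1) → {S0,S3,S4} and {S1,S2}.
Stable partition: {S0,S3,S4} | {S5,S6} | {S1,S2} — 3 equivalence classes.
S0 and S6 end up in different blocks, so they are distinguishable. For instance, the string 'ε' is accepted from only S0.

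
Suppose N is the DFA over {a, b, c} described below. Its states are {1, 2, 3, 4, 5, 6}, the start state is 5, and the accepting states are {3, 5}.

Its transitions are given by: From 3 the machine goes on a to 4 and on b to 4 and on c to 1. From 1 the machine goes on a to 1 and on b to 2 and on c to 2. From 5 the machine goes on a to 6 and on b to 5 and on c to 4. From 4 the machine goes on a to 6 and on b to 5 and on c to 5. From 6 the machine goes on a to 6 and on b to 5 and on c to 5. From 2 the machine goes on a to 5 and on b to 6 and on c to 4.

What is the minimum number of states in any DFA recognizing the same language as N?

Reachable states from the start: {4,5,6}. Unreachable: {1,2,3} — drop them.
P0 = {5} | {4,6}.
No further refinement is possible. Final partition (2 blocks): {5} | {4,6}.

2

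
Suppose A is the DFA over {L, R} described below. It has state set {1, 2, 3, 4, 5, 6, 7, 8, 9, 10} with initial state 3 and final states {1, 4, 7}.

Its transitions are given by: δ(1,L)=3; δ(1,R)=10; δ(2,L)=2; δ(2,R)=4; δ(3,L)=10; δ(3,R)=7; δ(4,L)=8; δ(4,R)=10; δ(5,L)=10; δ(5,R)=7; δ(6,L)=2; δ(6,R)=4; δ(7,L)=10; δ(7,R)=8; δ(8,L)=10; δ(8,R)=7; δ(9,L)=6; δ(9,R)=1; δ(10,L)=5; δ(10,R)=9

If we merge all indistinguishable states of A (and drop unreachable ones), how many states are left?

All states are reachable from the start state.
Initial partition by acceptance: {1,4,7} | {2,3,5,6,8,9,10}.
Split {2,3,5,6,8,9,10} by δ(·,R) → {2,3,5,6,8,9} and {10}.
On input L, block {1,4,7} splits into {1,4} and {7}.
Split {2,3,5,6,8,9} by δ(·,L) → {2,6,9} and {3,5,8}.
Stable partition: {1,4} | {2,6,9} | {10} | {7} | {3,5,8} — 5 equivalence classes.

5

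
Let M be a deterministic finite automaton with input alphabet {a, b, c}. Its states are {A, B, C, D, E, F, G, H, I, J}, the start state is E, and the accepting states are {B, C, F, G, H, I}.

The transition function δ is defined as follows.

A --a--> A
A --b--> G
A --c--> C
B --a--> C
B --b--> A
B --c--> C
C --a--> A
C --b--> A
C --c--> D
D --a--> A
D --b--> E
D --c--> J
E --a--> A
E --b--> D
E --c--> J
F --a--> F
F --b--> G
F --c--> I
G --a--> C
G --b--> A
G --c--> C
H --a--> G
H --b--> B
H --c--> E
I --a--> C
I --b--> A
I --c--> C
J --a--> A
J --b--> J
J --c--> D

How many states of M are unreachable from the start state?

4

Starting at E and following transitions, the reachable set is {A, C, D, E, G, J}. That leaves B, F, H, I unreachable — 4 in total.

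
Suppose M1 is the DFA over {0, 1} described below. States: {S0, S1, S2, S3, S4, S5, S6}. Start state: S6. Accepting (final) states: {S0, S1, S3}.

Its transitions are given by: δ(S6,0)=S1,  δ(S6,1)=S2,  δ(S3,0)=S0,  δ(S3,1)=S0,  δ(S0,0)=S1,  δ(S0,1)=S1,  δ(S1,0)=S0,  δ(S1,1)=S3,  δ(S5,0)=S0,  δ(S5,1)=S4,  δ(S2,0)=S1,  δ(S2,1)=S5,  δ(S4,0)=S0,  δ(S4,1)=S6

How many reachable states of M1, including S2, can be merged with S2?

4

P0 = {S0,S1,S3} | {S2,S4,S5,S6}.
No further refinement is possible. Final partition (2 blocks): {S0,S1,S3} | {S2,S4,S5,S6}.
The equivalence class containing S2 is {S2,S4,S5,S6}, of size 4.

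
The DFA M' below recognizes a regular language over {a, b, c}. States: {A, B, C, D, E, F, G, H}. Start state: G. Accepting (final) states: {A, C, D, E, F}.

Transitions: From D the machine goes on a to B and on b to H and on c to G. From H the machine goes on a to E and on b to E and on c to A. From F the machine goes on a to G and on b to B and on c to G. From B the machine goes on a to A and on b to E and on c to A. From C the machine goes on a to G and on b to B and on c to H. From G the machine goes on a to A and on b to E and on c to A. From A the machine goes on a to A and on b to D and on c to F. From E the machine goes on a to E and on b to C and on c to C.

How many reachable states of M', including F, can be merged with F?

P0 = {A,C,D,E,F} | {B,G,H}.
Refine {A,C,D,E,F} on symbol a: members go to different blocks, giving {C,D,F} and {A,E}.
No further refinement is possible. Final partition (3 blocks): {C,D,F} | {B,G,H} | {A,E}.
The equivalence class containing F is {C,D,F}, of size 3.

3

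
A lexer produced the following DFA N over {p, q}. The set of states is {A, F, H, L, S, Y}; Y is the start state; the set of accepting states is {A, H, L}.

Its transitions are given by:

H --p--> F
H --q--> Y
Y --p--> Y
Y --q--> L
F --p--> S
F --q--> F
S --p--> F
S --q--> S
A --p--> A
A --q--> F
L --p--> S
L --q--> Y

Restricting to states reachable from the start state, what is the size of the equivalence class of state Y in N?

First remove the unreachable states {A,H}; 4 states remain.
P0 = {L} | {F,S,Y}.
Split {F,S,Y} by δ(·,q) → {F,S} and {Y}.
Stable partition: {L} | {F,S} | {Y} — 3 equivalence classes.
State Y belongs to the block {Y}, which has 1 states.

1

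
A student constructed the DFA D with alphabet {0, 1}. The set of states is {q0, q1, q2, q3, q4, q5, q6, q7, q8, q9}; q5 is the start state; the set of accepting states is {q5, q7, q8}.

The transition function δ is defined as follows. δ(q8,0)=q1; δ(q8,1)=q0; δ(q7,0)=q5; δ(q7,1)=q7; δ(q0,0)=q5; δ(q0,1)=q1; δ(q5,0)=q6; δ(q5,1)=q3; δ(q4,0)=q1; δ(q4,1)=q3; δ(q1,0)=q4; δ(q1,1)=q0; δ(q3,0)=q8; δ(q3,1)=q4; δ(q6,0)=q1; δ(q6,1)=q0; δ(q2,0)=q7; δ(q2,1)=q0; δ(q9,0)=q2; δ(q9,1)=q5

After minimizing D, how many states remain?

3

States {q2,q7,q9} cannot be reached from the start state, so discard them.
Initial partition by acceptance: {q5,q8} | {q0,q1,q3,q4,q6}.
Refine {q0,q1,q3,q4,q6} on symbol 0: members go to different blocks, giving {q1,q4,q6} and {q0,q3}.
No further refinement is possible. Final partition (3 blocks): {q5,q8} | {q1,q4,q6} | {q0,q3}.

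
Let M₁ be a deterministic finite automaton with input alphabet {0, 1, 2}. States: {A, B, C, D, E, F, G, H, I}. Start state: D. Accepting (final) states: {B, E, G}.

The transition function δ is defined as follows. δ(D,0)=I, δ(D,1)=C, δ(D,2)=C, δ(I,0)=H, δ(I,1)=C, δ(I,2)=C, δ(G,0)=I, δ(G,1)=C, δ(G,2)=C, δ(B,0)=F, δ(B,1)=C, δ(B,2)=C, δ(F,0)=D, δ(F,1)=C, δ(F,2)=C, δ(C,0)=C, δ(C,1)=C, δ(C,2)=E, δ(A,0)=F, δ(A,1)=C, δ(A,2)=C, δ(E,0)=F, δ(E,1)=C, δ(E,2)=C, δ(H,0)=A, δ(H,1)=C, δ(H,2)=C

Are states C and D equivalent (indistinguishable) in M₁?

Reachable states from the start: {A,C,D,E,F,H,I}. Unreachable: {B,G} — drop them.
Start with accepting vs non-accepting: {E} | {A,C,D,F,H,I}.
Refine {A,C,D,F,H,I} on symbol 2: members go to different blocks, giving {A,D,F,H,I} and {C}.
Stable partition: {E} | {A,D,F,H,I} | {C} — 3 equivalence classes.
C and D end up in different blocks, so they are distinguishable. For instance, the string '2' is accepted from only C.

No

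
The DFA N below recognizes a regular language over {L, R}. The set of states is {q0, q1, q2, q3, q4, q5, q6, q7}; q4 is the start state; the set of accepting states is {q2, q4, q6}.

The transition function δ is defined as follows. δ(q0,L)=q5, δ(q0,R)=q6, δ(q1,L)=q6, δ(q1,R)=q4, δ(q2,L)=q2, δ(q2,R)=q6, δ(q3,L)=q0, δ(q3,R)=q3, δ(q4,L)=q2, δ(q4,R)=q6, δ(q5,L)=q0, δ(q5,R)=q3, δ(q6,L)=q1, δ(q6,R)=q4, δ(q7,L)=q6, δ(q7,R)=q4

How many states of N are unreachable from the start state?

No path from q4 leads to q0, q3, q5, q7; the other 4 states are all reachable.

4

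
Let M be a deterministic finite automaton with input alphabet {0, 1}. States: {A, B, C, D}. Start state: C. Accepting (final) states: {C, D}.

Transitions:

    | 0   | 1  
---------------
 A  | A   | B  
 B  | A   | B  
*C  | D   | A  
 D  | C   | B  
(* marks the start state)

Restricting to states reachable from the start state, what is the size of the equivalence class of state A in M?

Every state is reachable, so we keep all 4.
P0 = {C,D} | {A,B}.
The partition is now stable with 2 blocks: {C,D} | {A,B}.
The equivalence class containing A is {A,B}, of size 2.

2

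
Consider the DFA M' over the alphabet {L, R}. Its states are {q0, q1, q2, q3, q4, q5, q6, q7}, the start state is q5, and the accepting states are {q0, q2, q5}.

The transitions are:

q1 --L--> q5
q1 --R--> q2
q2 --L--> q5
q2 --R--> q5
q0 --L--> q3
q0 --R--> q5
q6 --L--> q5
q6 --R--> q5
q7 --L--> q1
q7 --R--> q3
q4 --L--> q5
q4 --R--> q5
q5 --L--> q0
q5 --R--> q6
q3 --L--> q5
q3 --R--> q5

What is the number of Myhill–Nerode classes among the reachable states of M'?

First remove the unreachable states {q1,q2,q4,q7}; 4 states remain.
Start with accepting vs non-accepting: {q0,q5} | {q3,q6}.
On input L, block {q0,q5} splits into {q0} and {q5}.
No further refinement is possible. Final partition (3 blocks): {q0} | {q3,q6} | {q5}.

3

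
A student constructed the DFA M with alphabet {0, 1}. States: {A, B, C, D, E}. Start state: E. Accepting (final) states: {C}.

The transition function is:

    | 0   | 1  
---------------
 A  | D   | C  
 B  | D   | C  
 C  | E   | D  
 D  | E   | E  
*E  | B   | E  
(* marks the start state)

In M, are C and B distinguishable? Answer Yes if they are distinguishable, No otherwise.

First remove the unreachable states {A}; 4 states remain.
Initial partition by acceptance: {C} | {B,D,E}.
Split {B,D,E} by δ(·,1) → {D,E} and {B}.
On input 0, block {D,E} splits into {D} and {E}.
Stable partition: {C} | {D} | {B} | {E} — 4 equivalence classes.
C and B end up in different blocks, so they are distinguishable. For instance, the string 'ε' is accepted from only C.

Yes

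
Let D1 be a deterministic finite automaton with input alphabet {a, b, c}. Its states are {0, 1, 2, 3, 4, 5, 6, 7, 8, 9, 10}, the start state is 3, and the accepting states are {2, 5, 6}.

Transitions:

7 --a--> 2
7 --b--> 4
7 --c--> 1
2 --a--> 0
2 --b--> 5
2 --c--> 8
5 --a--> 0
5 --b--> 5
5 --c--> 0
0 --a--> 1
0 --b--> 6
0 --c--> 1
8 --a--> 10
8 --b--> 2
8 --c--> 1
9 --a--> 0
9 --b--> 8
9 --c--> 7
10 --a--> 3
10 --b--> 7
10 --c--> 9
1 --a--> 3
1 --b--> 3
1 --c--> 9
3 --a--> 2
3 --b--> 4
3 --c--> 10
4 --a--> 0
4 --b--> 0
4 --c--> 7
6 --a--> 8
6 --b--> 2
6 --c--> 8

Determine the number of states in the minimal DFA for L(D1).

5

Initial partition by acceptance: {2,5,6} | {0,1,3,4,7,8,9,10}.
On input a, block {0,1,3,4,7,8,9,10} splits into {0,1,4,8,9,10} and {3,7}.
Refine {0,1,4,8,9,10} on symbol a: members go to different blocks, giving {0,4,8,9} and {1,10}.
Refine {0,4,8,9} on symbol a: members go to different blocks, giving {0,8} and {4,9}.
Stable partition: {2,5,6} | {0,8} | {3,7} | {1,10} | {4,9} — 5 equivalence classes.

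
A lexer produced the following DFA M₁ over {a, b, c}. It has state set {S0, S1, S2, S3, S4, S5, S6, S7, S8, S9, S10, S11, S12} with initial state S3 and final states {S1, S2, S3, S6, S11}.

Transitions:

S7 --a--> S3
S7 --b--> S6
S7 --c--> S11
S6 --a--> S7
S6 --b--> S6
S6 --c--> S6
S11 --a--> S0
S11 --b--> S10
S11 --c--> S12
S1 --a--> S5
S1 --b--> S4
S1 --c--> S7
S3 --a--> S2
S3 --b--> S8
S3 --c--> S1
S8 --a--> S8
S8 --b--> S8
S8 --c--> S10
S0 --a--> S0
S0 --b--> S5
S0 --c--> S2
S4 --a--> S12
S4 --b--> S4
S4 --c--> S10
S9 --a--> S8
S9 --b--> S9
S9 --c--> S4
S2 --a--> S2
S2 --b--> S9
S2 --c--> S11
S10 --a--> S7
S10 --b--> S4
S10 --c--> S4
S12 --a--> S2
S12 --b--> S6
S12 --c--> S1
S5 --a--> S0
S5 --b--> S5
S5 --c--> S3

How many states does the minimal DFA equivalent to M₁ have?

All states are reachable from the start state.
Initial partition by acceptance: {S1,S2,S3,S6,S11} | {S0,S4,S5,S7,S8,S9,S10,S12}.
Split {S1,S2,S3,S6,S11} by δ(·,a) → {S1,S6,S11} and {S2,S3}.
On input b, block {S1,S6,S11} splits into {S1,S11} and {S6}.
Split {S0,S4,S5,S7,S8,S9,S10,S12} by δ(·,a) → {S0,S4,S5,S8,S9,S10} and {S7,S12}.
On input a, block {S0,S4,S5,S8,S9,S10} splits into {S0,S5,S8,S9} and {S4,S10}.
On input c, block {S0,S5,S8,S9} splits into {S0,S5} and {S8,S9}.
No further refinement is possible. Final partition (7 blocks): {S1,S11} | {S0,S5} | {S2,S3} | {S6} | {S7,S12} | {S4,S10} | {S8,S9}.

7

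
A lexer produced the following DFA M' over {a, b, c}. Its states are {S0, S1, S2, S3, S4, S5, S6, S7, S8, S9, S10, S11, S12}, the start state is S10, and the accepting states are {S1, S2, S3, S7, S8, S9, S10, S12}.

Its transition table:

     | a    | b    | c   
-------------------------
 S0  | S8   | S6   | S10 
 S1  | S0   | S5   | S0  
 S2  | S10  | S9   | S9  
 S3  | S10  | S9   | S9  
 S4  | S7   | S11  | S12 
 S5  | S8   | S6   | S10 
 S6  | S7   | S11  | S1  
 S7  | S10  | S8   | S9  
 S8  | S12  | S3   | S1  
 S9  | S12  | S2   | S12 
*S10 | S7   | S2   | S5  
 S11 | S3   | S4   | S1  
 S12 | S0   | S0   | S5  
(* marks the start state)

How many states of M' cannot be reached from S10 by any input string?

0

Every one of the 13 states is reachable from S10.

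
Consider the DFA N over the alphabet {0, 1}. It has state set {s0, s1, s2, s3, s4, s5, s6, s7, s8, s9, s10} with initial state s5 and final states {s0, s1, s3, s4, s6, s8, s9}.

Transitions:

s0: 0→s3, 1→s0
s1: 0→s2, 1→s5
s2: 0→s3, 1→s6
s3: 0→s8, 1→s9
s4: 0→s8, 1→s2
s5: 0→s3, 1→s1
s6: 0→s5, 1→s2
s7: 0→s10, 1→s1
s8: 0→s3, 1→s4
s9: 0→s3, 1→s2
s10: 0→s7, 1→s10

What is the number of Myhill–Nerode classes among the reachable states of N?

States {s0,s7,s10} cannot be reached from the start state, so discard them.
Start with accepting vs non-accepting: {s1,s3,s4,s6,s8,s9} | {s2,s5}.
On input 0, block {s1,s3,s4,s6,s8,s9} splits into {s3,s4,s8,s9} and {s1,s6}.
Split {s3,s4,s8,s9} by δ(·,1) → {s3,s8} and {s4,s9}.
No further refinement is possible. Final partition (4 blocks): {s3,s8} | {s2,s5} | {s1,s6} | {s4,s9}.

4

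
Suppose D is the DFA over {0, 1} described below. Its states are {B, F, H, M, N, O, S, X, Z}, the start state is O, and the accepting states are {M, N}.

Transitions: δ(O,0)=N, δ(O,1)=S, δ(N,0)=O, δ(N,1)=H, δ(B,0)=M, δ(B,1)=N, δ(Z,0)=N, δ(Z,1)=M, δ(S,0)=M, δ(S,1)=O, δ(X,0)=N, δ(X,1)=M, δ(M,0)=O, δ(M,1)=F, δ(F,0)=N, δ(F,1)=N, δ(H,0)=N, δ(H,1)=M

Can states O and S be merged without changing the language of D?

First remove the unreachable states {B,X,Z}; 6 states remain.
Initial partition by acceptance: {M,N} | {F,H,O,S}.
Split {F,H,O,S} by δ(·,1) → {O,S} and {F,H}.
Stable partition: {M,N} | {O,S} | {F,H} — 3 equivalence classes.
O and S lie in the same block of the stable partition, so they are equivalent — no string distinguishes them.

Yes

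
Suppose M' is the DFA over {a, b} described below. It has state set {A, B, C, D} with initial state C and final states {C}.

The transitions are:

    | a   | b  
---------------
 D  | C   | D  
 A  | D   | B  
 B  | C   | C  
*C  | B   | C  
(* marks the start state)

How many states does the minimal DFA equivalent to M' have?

2

Reachable states from the start: {B,C}. Unreachable: {A,D} — drop them.
Initial partition by acceptance: {C} | {B}.
The partition is now stable with 2 blocks: {C} | {B}.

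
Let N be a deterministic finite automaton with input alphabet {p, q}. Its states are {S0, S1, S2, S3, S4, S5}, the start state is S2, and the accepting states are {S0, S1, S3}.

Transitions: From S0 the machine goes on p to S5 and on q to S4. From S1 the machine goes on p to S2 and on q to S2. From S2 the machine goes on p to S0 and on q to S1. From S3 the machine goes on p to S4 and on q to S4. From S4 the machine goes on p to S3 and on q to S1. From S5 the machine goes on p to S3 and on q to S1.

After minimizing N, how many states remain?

All states are reachable from the start state.
P0 = {S0,S1,S3} | {S2,S4,S5}.
Stable partition: {S0,S1,S3} | {S2,S4,S5} — 2 equivalence classes.

2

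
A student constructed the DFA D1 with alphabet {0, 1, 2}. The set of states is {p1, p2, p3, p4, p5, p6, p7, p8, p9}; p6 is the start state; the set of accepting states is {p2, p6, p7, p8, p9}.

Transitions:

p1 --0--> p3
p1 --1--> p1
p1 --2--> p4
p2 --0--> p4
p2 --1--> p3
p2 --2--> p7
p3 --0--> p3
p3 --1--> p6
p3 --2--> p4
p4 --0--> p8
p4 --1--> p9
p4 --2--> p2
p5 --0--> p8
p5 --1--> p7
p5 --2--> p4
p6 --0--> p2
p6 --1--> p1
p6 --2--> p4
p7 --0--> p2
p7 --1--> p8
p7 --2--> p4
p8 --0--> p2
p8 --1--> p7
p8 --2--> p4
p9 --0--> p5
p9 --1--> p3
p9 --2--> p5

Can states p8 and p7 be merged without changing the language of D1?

Start with accepting vs non-accepting: {p2,p6,p7,p8,p9} | {p1,p3,p4,p5}.
Split {p2,p6,p7,p8,p9} by δ(·,0) → {p6,p7,p8} and {p2,p9}.
On input 1, block {p6,p7,p8} splits into {p7,p8} and {p6}.
Refine {p1,p3,p4,p5} on symbol 0: members go to different blocks, giving {p1,p3} and {p4,p5}.
Refine {p1,p3} on symbol 1: members go to different blocks, giving {p1} and {p3}.
Refine {p2,p9} on symbol 2: members go to different blocks, giving {p2} and {p9}.
On input 1, block {p4,p5} splits into {p4} and {p5}.
The partition is now stable with 8 blocks: {p7,p8} | {p1} | {p2} | {p6} | {p4} | {p3} | {p9} | {p5}.
p8 and p7 lie in the same block of the stable partition, so they are equivalent — no string distinguishes them.

Yes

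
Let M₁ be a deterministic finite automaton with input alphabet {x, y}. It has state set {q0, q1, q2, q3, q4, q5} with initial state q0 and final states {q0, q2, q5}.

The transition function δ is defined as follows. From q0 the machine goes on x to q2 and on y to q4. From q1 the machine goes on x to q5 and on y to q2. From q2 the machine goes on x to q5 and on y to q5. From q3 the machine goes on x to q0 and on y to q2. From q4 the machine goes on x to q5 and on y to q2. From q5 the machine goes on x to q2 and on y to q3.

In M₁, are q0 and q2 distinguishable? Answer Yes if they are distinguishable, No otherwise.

Yes

States {q1} cannot be reached from the start state, so discard them.
Start with accepting vs non-accepting: {q0,q2,q5} | {q3,q4}.
On input y, block {q0,q2,q5} splits into {q0,q5} and {q2}.
Stable partition: {q0,q5} | {q3,q4} | {q2} — 3 equivalence classes.
q0 and q2 end up in different blocks, so they are distinguishable. For instance, the string 'y' is accepted from only q2.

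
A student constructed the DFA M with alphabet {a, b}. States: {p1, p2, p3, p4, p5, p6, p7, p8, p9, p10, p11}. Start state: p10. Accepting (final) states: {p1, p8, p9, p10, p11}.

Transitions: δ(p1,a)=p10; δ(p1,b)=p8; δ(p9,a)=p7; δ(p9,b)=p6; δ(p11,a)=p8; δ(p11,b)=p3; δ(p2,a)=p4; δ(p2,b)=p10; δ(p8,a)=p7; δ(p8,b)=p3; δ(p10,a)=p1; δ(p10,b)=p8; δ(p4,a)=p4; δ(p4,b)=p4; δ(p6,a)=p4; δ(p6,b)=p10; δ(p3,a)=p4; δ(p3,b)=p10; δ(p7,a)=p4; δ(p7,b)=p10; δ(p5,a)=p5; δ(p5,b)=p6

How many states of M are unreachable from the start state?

5

Starting at p10 and following transitions, the reachable set is {p1, p3, p4, p7, p8, p10}. That leaves p2, p5, p6, p9, p11 unreachable — 5 in total.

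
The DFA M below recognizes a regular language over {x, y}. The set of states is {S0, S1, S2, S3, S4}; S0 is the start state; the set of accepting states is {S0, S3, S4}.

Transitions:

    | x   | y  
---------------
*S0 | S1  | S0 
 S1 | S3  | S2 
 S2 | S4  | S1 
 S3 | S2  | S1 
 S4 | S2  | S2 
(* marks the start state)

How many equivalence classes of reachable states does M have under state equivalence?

All states are reachable from the start state.
P0 = {S0,S3,S4} | {S1,S2}.
Split {S0,S3,S4} by δ(·,y) → {S3,S4} and {S0}.
Stable partition: {S3,S4} | {S1,S2} | {S0} — 3 equivalence classes.

3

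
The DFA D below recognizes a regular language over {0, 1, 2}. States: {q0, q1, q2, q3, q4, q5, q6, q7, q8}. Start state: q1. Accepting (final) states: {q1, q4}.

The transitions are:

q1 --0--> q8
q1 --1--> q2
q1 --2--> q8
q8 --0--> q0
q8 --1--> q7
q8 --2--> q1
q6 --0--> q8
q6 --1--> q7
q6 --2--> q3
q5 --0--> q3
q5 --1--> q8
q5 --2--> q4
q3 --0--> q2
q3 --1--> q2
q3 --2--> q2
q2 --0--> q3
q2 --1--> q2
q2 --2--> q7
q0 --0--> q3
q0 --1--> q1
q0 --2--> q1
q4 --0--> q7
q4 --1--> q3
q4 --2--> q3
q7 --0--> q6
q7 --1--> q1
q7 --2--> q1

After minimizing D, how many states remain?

7

First remove the unreachable states {q4,q5}; 7 states remain.
Start with accepting vs non-accepting: {q1} | {q0,q2,q3,q6,q7,q8}.
On input 1, block {q0,q2,q3,q6,q7,q8} splits into {q2,q3,q6,q8} and {q0,q7}.
Split {q2,q3,q6,q8} by δ(·,0) → {q2,q3,q6} and {q8}.
Split {q2,q3,q6} by δ(·,0) → {q2,q3} and {q6}.
Split {q2,q3} by δ(·,2) → {q2} and {q3}.
On input 0, block {q0,q7} splits into {q0} and {q7}.
The partition is now stable with 7 blocks: {q1} | {q2} | {q0} | {q8} | {q6} | {q3} | {q7}.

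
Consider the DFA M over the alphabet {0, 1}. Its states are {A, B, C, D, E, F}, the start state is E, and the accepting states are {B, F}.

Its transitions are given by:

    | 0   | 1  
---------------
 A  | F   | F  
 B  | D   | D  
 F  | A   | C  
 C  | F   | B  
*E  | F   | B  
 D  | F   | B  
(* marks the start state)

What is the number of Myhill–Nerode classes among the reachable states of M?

2

All states are reachable from the start state.
Start with accepting vs non-accepting: {B,F} | {A,C,D,E}.
Stable partition: {B,F} | {A,C,D,E} — 2 equivalence classes.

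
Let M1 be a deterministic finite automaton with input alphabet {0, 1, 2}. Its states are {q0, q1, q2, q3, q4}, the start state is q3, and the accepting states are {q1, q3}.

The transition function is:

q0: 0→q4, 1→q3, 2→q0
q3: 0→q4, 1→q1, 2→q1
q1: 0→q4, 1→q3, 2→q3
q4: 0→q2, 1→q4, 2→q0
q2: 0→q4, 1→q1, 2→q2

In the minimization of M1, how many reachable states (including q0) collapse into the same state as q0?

All states are reachable from the start state.
Initial partition by acceptance: {q1,q3} | {q0,q2,q4}.
Split {q0,q2,q4} by δ(·,1) → {q0,q2} and {q4}.
No further refinement is possible. Final partition (3 blocks): {q1,q3} | {q0,q2} | {q4}.
State q0 belongs to the block {q0,q2}, which has 2 states.

2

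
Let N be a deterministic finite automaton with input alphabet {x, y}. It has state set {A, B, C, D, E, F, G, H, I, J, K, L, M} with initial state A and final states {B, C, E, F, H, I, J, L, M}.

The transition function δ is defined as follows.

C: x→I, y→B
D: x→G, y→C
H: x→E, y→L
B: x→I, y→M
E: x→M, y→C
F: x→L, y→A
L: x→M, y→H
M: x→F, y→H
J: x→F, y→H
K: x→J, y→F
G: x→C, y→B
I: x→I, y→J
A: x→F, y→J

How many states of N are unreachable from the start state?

No path from A leads to D, G, K; the other 10 states are all reachable.

3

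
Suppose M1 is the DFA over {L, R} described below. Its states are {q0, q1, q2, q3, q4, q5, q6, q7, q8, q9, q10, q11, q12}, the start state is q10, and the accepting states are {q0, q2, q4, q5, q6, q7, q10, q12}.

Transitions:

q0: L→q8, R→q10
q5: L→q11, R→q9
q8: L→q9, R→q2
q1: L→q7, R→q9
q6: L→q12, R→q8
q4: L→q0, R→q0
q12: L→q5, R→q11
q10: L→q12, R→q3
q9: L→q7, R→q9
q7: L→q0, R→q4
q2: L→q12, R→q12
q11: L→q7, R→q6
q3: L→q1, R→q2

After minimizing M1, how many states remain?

Start with accepting vs non-accepting: {q0,q2,q4,q5,q6,q7,q10,q12} | {q1,q3,q8,q9,q11}.
On input L, block {q0,q2,q4,q5,q6,q7,q10,q12} splits into {q2,q4,q6,q7,q10,q12} and {q0,q5}.
On input L, block {q2,q4,q6,q7,q10,q12} splits into {q2,q6,q10} and {q4,q7,q12}.
Refine {q2,q6,q10} on symbol R: members go to different blocks, giving {q6,q10} and {q2}.
Split {q1,q3,q8,q9,q11} by δ(·,L) → {q1,q9,q11} and {q3,q8}.
Split {q1,q9,q11} by δ(·,R) → {q1,q9} and {q11}.
On input L, block {q0,q5} splits into {q0} and {q5}.
On input L, block {q4,q7,q12} splits into {q4,q7} and {q12}.
On input R, block {q4,q7} splits into {q4} and {q7}.
The partition is now stable with 10 blocks: {q6,q10} | {q1,q9} | {q0} | {q4} | {q2} | {q3,q8} | {q11} | {q5} | {q12} | {q7}.

10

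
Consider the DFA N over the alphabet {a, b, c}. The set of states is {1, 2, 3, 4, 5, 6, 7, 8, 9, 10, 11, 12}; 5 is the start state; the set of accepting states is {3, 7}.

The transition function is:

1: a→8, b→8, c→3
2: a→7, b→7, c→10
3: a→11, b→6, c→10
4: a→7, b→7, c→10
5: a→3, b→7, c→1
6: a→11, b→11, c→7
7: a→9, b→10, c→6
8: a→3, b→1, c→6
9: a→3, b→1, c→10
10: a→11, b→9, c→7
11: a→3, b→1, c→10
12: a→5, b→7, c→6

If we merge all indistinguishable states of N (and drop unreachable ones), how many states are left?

4

States {2,4,12} cannot be reached from the start state, so discard them.
Initial partition by acceptance: {3,7} | {1,5,6,8,9,10,11}.
Split {1,5,6,8,9,10,11} by δ(·,a) → {5,8,9,11} and {1,6,10}.
Refine {5,8,9,11} on symbol b: members go to different blocks, giving {8,9,11} and {5}.
Stable partition: {3,7} | {8,9,11} | {1,6,10} | {5} — 4 equivalence classes.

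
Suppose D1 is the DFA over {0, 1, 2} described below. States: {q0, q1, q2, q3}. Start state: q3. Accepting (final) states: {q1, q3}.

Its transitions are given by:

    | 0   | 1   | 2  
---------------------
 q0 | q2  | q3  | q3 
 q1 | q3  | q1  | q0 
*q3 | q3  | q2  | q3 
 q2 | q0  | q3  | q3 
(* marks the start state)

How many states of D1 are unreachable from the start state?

BFS from q3 reaches {q0, q2, q3}; the 1 state(s) q1 are never visited.

1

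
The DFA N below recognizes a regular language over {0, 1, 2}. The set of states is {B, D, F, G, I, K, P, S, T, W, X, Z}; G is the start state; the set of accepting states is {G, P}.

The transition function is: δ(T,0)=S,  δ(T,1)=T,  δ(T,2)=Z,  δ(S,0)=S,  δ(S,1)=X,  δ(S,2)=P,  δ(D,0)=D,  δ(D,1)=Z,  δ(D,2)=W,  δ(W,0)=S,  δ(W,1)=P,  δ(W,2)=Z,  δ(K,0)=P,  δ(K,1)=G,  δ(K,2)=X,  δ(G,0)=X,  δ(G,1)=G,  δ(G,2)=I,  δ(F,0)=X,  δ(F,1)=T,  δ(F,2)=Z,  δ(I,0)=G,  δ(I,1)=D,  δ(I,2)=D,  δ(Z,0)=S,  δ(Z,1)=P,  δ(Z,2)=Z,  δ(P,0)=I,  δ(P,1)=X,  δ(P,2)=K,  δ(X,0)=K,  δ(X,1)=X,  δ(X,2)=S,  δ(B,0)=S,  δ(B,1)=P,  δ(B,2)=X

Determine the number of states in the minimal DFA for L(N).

First remove the unreachable states {B,F,T}; 9 states remain.
P0 = {G,P} | {D,I,K,S,W,X,Z}.
On input 1, block {G,P} splits into {G} and {P}.
Refine {D,I,K,S,W,X,Z} on symbol 0: members go to different blocks, giving {D,S,W,X,Z} and {I} and {K}.
Refine {D,S,W,X,Z} on symbol 0: members go to different blocks, giving {D,S,W,Z} and {X}.
Refine {D,S,W,Z} on symbol 1: members go to different blocks, giving {W,Z} and {S} and {D}.
Stable partition: {G} | {W,Z} | {P} | {I} | {K} | {X} | {S} | {D} — 8 equivalence classes.

8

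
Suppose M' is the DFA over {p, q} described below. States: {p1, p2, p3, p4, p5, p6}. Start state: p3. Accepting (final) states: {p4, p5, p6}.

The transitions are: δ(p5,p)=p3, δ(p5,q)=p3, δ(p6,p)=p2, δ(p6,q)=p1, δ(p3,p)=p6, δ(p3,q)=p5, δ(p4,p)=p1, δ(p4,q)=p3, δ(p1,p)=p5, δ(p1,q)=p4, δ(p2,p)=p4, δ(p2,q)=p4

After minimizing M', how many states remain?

Start with accepting vs non-accepting: {p4,p5,p6} | {p1,p2,p3}.
The partition is now stable with 2 blocks: {p4,p5,p6} | {p1,p2,p3}.

2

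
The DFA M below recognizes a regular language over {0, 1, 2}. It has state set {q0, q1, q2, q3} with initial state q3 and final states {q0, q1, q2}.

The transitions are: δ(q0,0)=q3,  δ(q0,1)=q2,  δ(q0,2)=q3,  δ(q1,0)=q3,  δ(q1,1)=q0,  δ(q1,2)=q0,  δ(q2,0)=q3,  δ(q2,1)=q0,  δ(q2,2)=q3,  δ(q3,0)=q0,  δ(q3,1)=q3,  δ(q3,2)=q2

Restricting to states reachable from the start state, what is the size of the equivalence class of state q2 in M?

First remove the unreachable states {q1}; 3 states remain.
P0 = {q0,q2} | {q3}.
Stable partition: {q0,q2} | {q3} — 2 equivalence classes.
State q2 belongs to the block {q0,q2}, which has 2 states.

2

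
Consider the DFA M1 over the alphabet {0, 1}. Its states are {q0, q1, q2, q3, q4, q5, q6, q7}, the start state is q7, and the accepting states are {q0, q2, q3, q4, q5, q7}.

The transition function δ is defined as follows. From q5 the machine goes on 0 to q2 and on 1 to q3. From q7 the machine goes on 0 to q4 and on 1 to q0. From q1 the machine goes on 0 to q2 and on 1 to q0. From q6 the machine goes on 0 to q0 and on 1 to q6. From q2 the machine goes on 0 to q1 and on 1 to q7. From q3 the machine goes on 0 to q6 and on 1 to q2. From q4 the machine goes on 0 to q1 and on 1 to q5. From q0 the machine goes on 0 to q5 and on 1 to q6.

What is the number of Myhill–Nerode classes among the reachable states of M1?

8

All states are reachable from the start state.
Start with accepting vs non-accepting: {q0,q2,q3,q4,q5,q7} | {q1,q6}.
On input 0, block {q0,q2,q3,q4,q5,q7} splits into {q0,q5,q7} and {q2,q3,q4}.
Split {q0,q5,q7} by δ(·,0) → {q5,q7} and {q0}.
Refine {q5,q7} on symbol 1: members go to different blocks, giving {q5} and {q7}.
Split {q1,q6} by δ(·,0) → {q1} and {q6}.
Refine {q2,q3,q4} on symbol 0: members go to different blocks, giving {q2,q4} and {q3}.
Split {q2,q4} by δ(·,1) → {q2} and {q4}.
The partition is now stable with 8 blocks: {q5} | {q1} | {q2} | {q0} | {q7} | {q6} | {q3} | {q4}.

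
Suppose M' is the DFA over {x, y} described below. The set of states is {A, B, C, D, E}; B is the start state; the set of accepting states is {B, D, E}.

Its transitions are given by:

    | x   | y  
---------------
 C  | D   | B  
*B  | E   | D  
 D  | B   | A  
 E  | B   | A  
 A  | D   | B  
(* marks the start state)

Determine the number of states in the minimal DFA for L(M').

3

Reachable states from the start: {A,B,D,E}. Unreachable: {C} — drop them.
Start with accepting vs non-accepting: {B,D,E} | {A}.
Refine {B,D,E} on symbol y: members go to different blocks, giving {D,E} and {B}.
No further refinement is possible. Final partition (3 blocks): {D,E} | {A} | {B}.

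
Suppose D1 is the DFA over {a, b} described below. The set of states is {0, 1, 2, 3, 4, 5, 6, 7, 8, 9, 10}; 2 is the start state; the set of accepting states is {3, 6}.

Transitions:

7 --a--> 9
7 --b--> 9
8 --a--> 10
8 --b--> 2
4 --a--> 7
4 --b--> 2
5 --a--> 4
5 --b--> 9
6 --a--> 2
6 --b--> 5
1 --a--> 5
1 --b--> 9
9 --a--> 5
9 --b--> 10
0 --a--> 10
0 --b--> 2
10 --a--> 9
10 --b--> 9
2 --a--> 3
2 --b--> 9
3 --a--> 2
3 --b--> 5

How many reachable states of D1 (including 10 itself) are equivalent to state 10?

First remove the unreachable states {0,1,6,8}; 7 states remain.
P0 = {3} | {2,4,5,7,9,10}.
On input a, block {2,4,5,7,9,10} splits into {4,5,7,9,10} and {2}.
Refine {4,5,7,9,10} on symbol b: members go to different blocks, giving {5,7,9,10} and {4}.
Split {5,7,9,10} by δ(·,a) → {7,9,10} and {5}.
Refine {7,9,10} on symbol a: members go to different blocks, giving {7,10} and {9}.
No further refinement is possible. Final partition (6 blocks): {3} | {7,10} | {2} | {4} | {5} | {9}.
The equivalence class containing 10 is {7,10}, of size 2.

2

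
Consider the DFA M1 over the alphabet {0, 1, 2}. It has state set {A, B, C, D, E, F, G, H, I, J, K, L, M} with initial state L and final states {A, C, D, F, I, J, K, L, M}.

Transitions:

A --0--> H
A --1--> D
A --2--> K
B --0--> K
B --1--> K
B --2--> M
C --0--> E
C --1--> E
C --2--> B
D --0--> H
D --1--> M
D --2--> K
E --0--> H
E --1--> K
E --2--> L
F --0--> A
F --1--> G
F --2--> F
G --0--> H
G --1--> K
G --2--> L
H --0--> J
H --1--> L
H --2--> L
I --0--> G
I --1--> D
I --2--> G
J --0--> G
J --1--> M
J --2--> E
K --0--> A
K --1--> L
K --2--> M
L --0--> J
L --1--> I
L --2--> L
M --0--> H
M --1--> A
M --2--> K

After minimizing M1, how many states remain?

States {B,C,F} cannot be reached from the start state, so discard them.
Initial partition by acceptance: {A,D,I,J,K,L,M} | {E,G,H}.
Refine {A,D,I,J,K,L,M} on symbol 0: members go to different blocks, giving {A,D,I,J,M} and {K,L}.
Refine {A,D,I,J,M} on symbol 2: members go to different blocks, giving {A,D,M} and {I,J}.
On input 0, block {E,G,H} splits into {E,G} and {H}.
Split {K,L} by δ(·,0) → {K} and {L}.
Stable partition: {A,D,M} | {E,G} | {K} | {I,J} | {H} | {L} — 6 equivalence classes.

6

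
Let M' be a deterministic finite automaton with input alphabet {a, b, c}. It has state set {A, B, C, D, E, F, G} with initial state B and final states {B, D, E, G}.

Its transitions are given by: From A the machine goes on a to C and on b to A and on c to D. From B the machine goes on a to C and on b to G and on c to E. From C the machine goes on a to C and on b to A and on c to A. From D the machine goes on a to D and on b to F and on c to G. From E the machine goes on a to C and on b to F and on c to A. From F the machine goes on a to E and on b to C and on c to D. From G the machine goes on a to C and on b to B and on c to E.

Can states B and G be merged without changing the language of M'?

Yes

Start with accepting vs non-accepting: {B,D,E,G} | {A,C,F}.
On input a, block {B,D,E,G} splits into {B,E,G} and {D}.
On input b, block {B,E,G} splits into {B,G} and {E}.
Split {A,C,F} by δ(·,a) → {A,C} and {F}.
On input c, block {A,C} splits into {A} and {C}.
No further refinement is possible. Final partition (6 blocks): {B,G} | {A} | {D} | {E} | {F} | {C}.
B and G lie in the same block of the stable partition, so they are equivalent — no string distinguishes them.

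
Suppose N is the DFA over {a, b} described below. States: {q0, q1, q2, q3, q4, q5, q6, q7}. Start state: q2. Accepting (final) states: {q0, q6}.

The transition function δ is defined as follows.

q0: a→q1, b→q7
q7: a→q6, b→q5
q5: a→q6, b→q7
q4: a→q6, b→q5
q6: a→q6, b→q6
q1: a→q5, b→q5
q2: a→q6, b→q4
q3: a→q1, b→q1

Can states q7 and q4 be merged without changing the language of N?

States {q0,q1,q3} cannot be reached from the start state, so discard them.
P0 = {q6} | {q2,q4,q5,q7}.
Stable partition: {q6} | {q2,q4,q5,q7} — 2 equivalence classes.
q7 and q4 lie in the same block of the stable partition, so they are equivalent — no string distinguishes them.

Yes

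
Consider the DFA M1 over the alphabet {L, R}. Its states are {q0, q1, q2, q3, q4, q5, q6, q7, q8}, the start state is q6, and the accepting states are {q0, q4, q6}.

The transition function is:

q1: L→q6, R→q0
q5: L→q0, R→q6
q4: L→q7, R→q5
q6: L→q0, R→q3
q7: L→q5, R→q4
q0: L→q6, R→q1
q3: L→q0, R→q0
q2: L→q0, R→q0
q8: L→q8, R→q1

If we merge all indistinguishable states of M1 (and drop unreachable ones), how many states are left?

2

States {q2,q4,q5,q7,q8} cannot be reached from the start state, so discard them.
Initial partition by acceptance: {q0,q6} | {q1,q3}.
Stable partition: {q0,q6} | {q1,q3} — 2 equivalence classes.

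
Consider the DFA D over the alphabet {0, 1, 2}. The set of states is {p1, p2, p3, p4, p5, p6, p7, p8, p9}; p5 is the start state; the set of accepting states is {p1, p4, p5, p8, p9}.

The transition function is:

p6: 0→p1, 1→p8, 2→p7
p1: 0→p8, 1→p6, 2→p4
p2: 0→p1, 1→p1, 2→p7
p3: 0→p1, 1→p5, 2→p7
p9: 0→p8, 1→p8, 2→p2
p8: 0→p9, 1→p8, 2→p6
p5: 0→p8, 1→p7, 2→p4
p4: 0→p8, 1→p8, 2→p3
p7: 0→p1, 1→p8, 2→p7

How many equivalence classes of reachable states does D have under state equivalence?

Initial partition by acceptance: {p1,p4,p5,p8,p9} | {p2,p3,p6,p7}.
Split {p1,p4,p5,p8,p9} by δ(·,1) → {p4,p8,p9} and {p1,p5}.
Split {p2,p3,p6,p7} by δ(·,1) → {p2,p3} and {p6,p7}.
Split {p4,p8,p9} by δ(·,2) → {p4,p9} and {p8}.
No further refinement is possible. Final partition (5 blocks): {p4,p9} | {p2,p3} | {p1,p5} | {p6,p7} | {p8}.

5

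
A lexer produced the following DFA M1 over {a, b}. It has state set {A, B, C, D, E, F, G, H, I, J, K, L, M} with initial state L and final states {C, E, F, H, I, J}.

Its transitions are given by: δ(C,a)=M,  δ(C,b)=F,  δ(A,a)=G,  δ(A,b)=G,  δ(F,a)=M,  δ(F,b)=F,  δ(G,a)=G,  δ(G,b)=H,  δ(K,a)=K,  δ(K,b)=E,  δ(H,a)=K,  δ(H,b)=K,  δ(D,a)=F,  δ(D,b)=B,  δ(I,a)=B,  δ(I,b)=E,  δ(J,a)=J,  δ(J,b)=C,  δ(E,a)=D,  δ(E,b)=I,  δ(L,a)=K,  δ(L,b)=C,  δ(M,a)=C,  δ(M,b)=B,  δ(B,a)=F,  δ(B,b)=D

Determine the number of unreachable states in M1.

BFS from L reaches {B, C, D, E, F, I, K, L, M}; the 4 state(s) A, G, H, J are never visited.

4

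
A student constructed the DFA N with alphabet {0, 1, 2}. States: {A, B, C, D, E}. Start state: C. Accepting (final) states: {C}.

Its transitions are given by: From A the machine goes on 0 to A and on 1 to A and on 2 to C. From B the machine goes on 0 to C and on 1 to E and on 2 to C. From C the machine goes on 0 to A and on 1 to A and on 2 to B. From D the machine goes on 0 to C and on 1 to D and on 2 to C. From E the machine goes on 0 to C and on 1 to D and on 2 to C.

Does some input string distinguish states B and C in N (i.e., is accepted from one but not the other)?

Initial partition by acceptance: {C} | {A,B,D,E}.
Refine {A,B,D,E} on symbol 0: members go to different blocks, giving {B,D,E} and {A}.
Stable partition: {C} | {B,D,E} | {A} — 3 equivalence classes.
B and C end up in different blocks, so they are distinguishable. For instance, the string 'ε' is accepted from only C.

Yes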